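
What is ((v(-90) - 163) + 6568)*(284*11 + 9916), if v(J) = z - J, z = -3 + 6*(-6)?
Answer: 84186240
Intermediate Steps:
z = -39 (z = -3 - 36 = -39)
v(J) = -39 - J
((v(-90) - 163) + 6568)*(284*11 + 9916) = (((-39 - 1*(-90)) - 163) + 6568)*(284*11 + 9916) = (((-39 + 90) - 163) + 6568)*(3124 + 9916) = ((51 - 163) + 6568)*13040 = (-112 + 6568)*13040 = 6456*13040 = 84186240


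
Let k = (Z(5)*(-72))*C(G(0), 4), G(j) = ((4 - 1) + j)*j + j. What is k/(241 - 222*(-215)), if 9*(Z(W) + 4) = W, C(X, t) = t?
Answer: 992/47971 ≈ 0.020679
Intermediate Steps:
G(j) = j + j*(3 + j) (G(j) = (3 + j)*j + j = j*(3 + j) + j = j + j*(3 + j))
Z(W) = -4 + W/9
k = 992 (k = ((-4 + (⅑)*5)*(-72))*4 = ((-4 + 5/9)*(-72))*4 = -31/9*(-72)*4 = 248*4 = 992)
k/(241 - 222*(-215)) = 992/(241 - 222*(-215)) = 992/(241 + 47730) = 992/47971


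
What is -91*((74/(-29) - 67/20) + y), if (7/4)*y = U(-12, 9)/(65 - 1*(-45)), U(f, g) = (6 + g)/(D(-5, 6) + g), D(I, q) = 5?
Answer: 23962341/44660 ≈ 536.55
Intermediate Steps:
U(f, g) = (6 + g)/(5 + g)
y = 3/539 (y = 4*(((6 + 9)/(5 + 9))/(65 - 1*(-45)))/7 = 4*((15/14)/(65 + 45))/7 = 4*(((1/14)*15)/110)/7 = 4*((15/14)*(1/110))/7 = (4/7)*(3/308) = 3/539 ≈ 0.0055659)
-91*((74/(-29) - 67/20) + y) = -91*((74/(-29) - 67/20) + 3/539) = -91*((74*(-1/29) - 67*1/20) + 3/539) = -91*((-74/29 - 67/20) + 3/539) = -91*(-3423/580 + 3/539) = -91*(-1843257/312620) = 23962341/44660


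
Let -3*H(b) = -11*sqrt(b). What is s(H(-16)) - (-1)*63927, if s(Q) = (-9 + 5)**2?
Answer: 63943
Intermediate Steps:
H(b) = 11*sqrt(b)/3 (H(b) = -(-11)*sqrt(b)/3 = 11*sqrt(b)/3)
s(Q) = 16 (s(Q) = (-4)**2 = 16)
s(H(-16)) - (-1)*63927 = 16 - (-1)*63927 = 16 - 1*(-63927) = 16 + 63927 = 63943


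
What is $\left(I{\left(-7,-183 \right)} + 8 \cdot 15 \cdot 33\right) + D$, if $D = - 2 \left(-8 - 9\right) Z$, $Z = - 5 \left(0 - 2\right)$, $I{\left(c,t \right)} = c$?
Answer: $4293$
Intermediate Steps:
$Z = 10$ ($Z = \left(-5\right) \left(-2\right) = 10$)
$D = 340$ ($D = - 2 \left(-8 - 9\right) 10 = - 2 \left(\left(-17\right) 10\right) = \left(-2\right) \left(-170\right) = 340$)
$\left(I{\left(-7,-183 \right)} + 8 \cdot 15 \cdot 33\right) + D = \left(-7 + 8 \cdot 15 \cdot 33\right) + 340 = \left(-7 + 120 \cdot 33\right) + 340 = \left(-7 + 3960\right) + 340 = 3953 + 340 = 4293$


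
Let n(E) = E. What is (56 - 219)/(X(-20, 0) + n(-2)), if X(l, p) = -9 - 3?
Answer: 163/14 ≈ 11.643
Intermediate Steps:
X(l, p) = -12
(56 - 219)/(X(-20, 0) + n(-2)) = (56 - 219)/(-12 - 2) = -163/(-14) = -163*(-1/14) = 163/14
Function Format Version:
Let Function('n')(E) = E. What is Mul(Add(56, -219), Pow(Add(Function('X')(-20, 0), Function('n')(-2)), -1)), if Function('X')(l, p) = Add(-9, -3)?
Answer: Rational(163, 14) ≈ 11.643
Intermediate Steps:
Function('X')(l, p) = -12
Mul(Add(56, -219), Pow(Add(Function('X')(-20, 0), Function('n')(-2)), -1)) = Mul(Add(56, -219), Pow(Add(-12, -2), -1)) = Mul(-163, Pow(-14, -1)) = Mul(-163, Rational(-1, 14)) = Rational(163, 14)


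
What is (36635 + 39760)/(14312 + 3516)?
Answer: 76395/17828 ≈ 4.2851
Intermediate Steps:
(36635 + 39760)/(14312 + 3516) = 76395/17828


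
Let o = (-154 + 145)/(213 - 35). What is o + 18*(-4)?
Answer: -12825/178 ≈ -72.051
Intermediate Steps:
o = -9/178 ≈ -0.050562
o + 18*(-4) = -9/178 + 18*(-4) = -9/178 - 72 = -12825/178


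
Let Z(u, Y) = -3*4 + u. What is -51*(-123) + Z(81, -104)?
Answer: 6342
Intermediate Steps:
Z(u, Y) = -12 + u
-51*(-123) + Z(81, -104) = -51*(-123) + (-12 + 81) = 6273 + 69 = 6342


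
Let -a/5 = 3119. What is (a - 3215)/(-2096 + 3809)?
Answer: -6270/571 ≈ -10.981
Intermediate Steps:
a = -15595 (a = -5*3119 = -15595)
(a - 3215)/(-2096 + 3809) = (-15595 - 3215)/(-2096 + 3809) = -18810/1713 = -18810*1/1713 = -6270/571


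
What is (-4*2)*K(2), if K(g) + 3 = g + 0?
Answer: 8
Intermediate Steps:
K(g) = -3 + g (K(g) = -3 + (g + 0) = -3 + g)
(-4*2)*K(2) = (-4*2)*(-3 + 2) = -8*(-1) = 8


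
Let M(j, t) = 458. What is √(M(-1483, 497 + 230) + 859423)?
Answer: √859881 ≈ 927.30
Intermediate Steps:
√(M(-1483, 497 + 230) + 859423) = √(458 + 859423) = √859881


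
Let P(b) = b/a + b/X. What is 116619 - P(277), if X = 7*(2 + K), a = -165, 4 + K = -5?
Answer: 942923893/8085 ≈ 1.1663e+5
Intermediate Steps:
K = -9 (K = -4 - 5 = -9)
X = -49 (X = 7*(2 - 9) = 7*(-7) = -49)
P(b) = -214*b/8085 (P(b) = b/(-165) + b/(-49) = b*(-1/165) + b*(-1/49) = -b/165 - b/49 = -214*b/8085)
116619 - P(277) = 116619 - (-214)*277/8085 = 116619 - 1*(-59278/8085) = 116619 + 59278/8085 = 942923893/8085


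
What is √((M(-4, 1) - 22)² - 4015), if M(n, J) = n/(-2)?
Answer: I*√3615 ≈ 60.125*I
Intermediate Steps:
M(n, J) = -n/2 (M(n, J) = n*(-½) = -n/2)
√((M(-4, 1) - 22)² - 4015) = √((-½*(-4) - 22)² - 4015) = √((2 - 22)² - 4015) = √((-20)² - 4015) = √(400 - 4015) = √(-3615) = I*√3615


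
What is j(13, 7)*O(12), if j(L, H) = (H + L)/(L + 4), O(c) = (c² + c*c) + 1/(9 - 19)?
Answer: 5758/17 ≈ 338.71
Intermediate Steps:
O(c) = -⅒ + 2*c² (O(c) = (c² + c²) + 1/(-10) = 2*c² - ⅒ = -⅒ + 2*c²)
j(L, H) = (H + L)/(4 + L)
j(13, 7)*O(12) = ((7 + 13)/(4 + 13))*(-⅒ + 2*12²) = (20/17)*(-⅒ + 2*144) = ((1/17)*20)*(-⅒ + 288) = (20/17)*(2879/10) = 5758/17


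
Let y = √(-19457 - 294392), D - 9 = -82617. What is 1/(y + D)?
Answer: -82608/6824395513 - I*√313849/6824395513 ≈ -1.2105e-5 - 8.2091e-8*I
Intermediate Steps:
D = -82608 (D = 9 - 82617 = -82608)
y = I*√313849 (y = √(-313849) = I*√313849 ≈ 560.22*I)
1/(y + D) = 1/(I*√313849 - 82608) = 1/(-82608 + I*√313849)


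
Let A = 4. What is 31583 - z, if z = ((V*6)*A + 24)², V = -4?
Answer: 26399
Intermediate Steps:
z = 5184 (z = (-4*6*4 + 24)² = (-24*4 + 24)² = (-96 + 24)² = (-72)² = 5184)
31583 - z = 31583 - 1*5184 = 31583 - 5184 = 26399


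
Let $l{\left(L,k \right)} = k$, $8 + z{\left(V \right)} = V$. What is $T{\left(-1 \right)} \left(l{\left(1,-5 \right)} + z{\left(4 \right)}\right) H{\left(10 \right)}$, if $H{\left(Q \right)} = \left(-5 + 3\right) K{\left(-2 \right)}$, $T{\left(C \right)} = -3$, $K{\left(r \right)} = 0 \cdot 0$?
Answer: $0$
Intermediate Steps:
$K{\left(r \right)} = 0$
$z{\left(V \right)} = -8 + V$
$H{\left(Q \right)} = 0$ ($H{\left(Q \right)} = \left(-5 + 3\right) 0 = \left(-2\right) 0 = 0$)
$T{\left(-1 \right)} \left(l{\left(1,-5 \right)} + z{\left(4 \right)}\right) H{\left(10 \right)} = - 3 \left(-5 + \left(-8 + 4\right)\right) 0 = - 3 \left(-5 - 4\right) 0 = \left(-3\right) \left(-9\right) 0 = 27 \cdot 0 = 0$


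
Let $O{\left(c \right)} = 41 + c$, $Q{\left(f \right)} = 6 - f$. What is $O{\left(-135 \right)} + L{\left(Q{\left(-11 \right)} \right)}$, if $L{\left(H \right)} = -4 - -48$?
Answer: $-50$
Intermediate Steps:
$L{\left(H \right)} = 44$ ($L{\left(H \right)} = -4 + 48 = 44$)
$O{\left(-135 \right)} + L{\left(Q{\left(-11 \right)} \right)} = \left(41 - 135\right) + 44 = -94 + 44 = -50$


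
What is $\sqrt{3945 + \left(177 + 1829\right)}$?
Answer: $\sqrt{5951} \approx 77.143$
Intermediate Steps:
$\sqrt{3945 + \left(177 + 1829\right)} = \sqrt{3945 + 2006} = \sqrt{5951}$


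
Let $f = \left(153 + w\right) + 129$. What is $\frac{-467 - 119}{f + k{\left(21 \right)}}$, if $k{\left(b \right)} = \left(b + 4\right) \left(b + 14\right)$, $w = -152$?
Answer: $- \frac{586}{1005} \approx -0.58308$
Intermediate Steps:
$k{\left(b \right)} = \left(4 + b\right) \left(14 + b\right)$
$f = 130$ ($f = \left(153 - 152\right) + 129 = 1 + 129 = 130$)
$\frac{-467 - 119}{f + k{\left(21 \right)}} = \frac{-467 - 119}{130 + \left(56 + 21^{2} + 18 \cdot 21\right)} = - \frac{586}{130 + \left(56 + 441 + 378\right)} = - \frac{586}{130 + 875} = - \frac{586}{1005}$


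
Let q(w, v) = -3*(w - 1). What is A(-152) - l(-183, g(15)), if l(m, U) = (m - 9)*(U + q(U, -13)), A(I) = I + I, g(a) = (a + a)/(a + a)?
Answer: -112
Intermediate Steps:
g(a) = 1 (g(a) = (2*a)/((2*a)) = (2*a)*(1/(2*a)) = 1)
A(I) = 2*I
q(w, v) = 3 - 3*w (q(w, v) = -3*(-1 + w) = 3 - 3*w)
l(m, U) = (-9 + m)*(3 - 2*U) (l(m, U) = (m - 9)*(U + (3 - 3*U)) = (-9 + m)*(3 - 2*U))
A(-152) - l(-183, g(15)) = 2*(-152) - (-27 + 3*(-183) + 18*1 - 2*1*(-183)) = -304 - (-27 - 549 + 18 + 366) = -304 - 1*(-192) = -304 + 192 = -112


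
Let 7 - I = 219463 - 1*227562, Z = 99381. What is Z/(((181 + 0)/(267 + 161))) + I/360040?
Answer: 7657163674953/32583620 ≈ 2.3500e+5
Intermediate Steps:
I = 8106 (I = 7 - (219463 - 1*227562) = 7 - (219463 - 227562) = 7 - 1*(-8099) = 7 + 8099 = 8106)
Z/(((181 + 0)/(267 + 161))) + I/360040 = 99381/(((181 + 0)/(267 + 161))) + 8106/360040 = 99381/((181/428)) + 8106*(1/360040) = 99381/((181*(1/428))) + 4053/180020 = 99381/(181/428) + 4053/180020 = 99381*(428/181) + 4053/180020 = 42535068/181 + 4053/180020 = 7657163674953/32583620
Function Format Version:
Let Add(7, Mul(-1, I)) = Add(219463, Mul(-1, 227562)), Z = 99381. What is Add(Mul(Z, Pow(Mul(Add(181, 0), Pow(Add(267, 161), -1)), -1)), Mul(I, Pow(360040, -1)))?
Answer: Rational(7657163674953, 32583620) ≈ 2.3500e+5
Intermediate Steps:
I = 8106 (I = Add(7, Mul(-1, Add(219463, Mul(-1, 227562)))) = Add(7, Mul(-1, Add(219463, -227562))) = Add(7, Mul(-1, -8099)) = Add(7, 8099) = 8106)
Add(Mul(Z, Pow(Mul(Add(181, 0), Pow(Add(267, 161), -1)), -1)), Mul(I, Pow(360040, -1))) = Add(Mul(99381, Pow(Mul(Add(181, 0), Pow(Add(267, 161), -1)), -1)), Mul(8106, Pow(360040, -1))) = Add(Mul(99381, Pow(Mul(181, Pow(428, -1)), -1)), Mul(8106, Rational(1, 360040))) = Add(Mul(99381, Pow(Mul(181, Rational(1, 428)), -1)), Rational(4053, 180020)) = Add(Mul(99381, Pow(Rational(181, 428), -1)), Rational(4053, 180020)) = Add(Mul(99381, Rational(428, 181)), Rational(4053, 180020)) = Add(Rational(42535068, 181), Rational(4053, 180020)) = Rational(7657163674953, 32583620)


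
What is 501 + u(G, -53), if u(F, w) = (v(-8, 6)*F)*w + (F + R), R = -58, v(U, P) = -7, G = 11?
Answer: 4535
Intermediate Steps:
u(F, w) = -58 + F - 7*F*w (u(F, w) = (-7*F)*w + (F - 58) = -7*F*w + (-58 + F) = -58 + F - 7*F*w)
501 + u(G, -53) = 501 + (-58 + 11 - 7*11*(-53)) = 501 + (-58 + 11 + 4081) = 501 + 4034 = 4535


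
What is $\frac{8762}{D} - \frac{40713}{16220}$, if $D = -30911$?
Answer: $- \frac{1400599183}{501376420} \approx -2.7935$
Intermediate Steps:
$\frac{8762}{D} - \frac{40713}{16220} = \frac{8762}{-30911} - \frac{40713}{16220} = 8762 \left(- \frac{1}{30911}\right) - \frac{40713}{16220} = - \frac{8762}{30911} - \frac{40713}{16220} = - \frac{1400599183}{501376420}$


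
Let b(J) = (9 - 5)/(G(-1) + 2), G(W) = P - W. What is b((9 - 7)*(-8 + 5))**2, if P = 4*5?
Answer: 16/529 ≈ 0.030246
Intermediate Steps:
P = 20
G(W) = 20 - W
b(J) = 4/23 (b(J) = (9 - 5)/((20 - 1*(-1)) + 2) = 4/((20 + 1) + 2) = 4/(21 + 2) = 4/23)
b((9 - 7)*(-8 + 5))**2 = (4/23)**2 = 16/529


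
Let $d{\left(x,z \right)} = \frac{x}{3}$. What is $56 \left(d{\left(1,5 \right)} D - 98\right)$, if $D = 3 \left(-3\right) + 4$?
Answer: $- \frac{16744}{3} \approx -5581.3$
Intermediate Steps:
$d{\left(x,z \right)} = \frac{x}{3}$ ($d{\left(x,z \right)} = x \frac{1}{3} = \frac{x}{3}$)
$D = -5$ ($D = -9 + 4 = -5$)
$56 \left(d{\left(1,5 \right)} D - 98\right) = 56 \left(\frac{1}{3} \cdot 1 \left(-5\right) - 98\right) = 56 \left(\frac{1}{3} \left(-5\right) - 98\right) = 56 \left(- \frac{5}{3} - 98\right) = 56 \left(- \frac{299}{3}\right) = - \frac{16744}{3}$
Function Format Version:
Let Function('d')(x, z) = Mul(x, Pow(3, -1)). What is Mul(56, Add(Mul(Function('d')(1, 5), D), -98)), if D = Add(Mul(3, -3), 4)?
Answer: Rational(-16744, 3) ≈ -5581.3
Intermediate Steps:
Function('d')(x, z) = Mul(Rational(1, 3), x) (Function('d')(x, z) = Mul(x, Rational(1, 3)) = Mul(Rational(1, 3), x))
D = -5 (D = Add(-9, 4) = -5)
Mul(56, Add(Mul(Function('d')(1, 5), D), -98)) = Mul(56, Add(Mul(Mul(Rational(1, 3), 1), -5), -98)) = Mul(56, Add(Mul(Rational(1, 3), -5), -98)) = Mul(56, Add(Rational(-5, 3), -98)) = Mul(56, Rational(-299, 3)) = Rational(-16744, 3)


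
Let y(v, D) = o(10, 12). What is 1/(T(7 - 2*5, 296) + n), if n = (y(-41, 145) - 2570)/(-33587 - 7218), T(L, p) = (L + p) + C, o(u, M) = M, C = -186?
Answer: 40805/4368693 ≈ 0.0093403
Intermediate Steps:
y(v, D) = 12
T(L, p) = -186 + L + p (T(L, p) = (L + p) - 186 = -186 + L + p)
n = 2558/40805 (n = (12 - 2570)/(-33587 - 7218) = -2558/(-40805) = -2558*(-1/40805) = 2558/40805 ≈ 0.062688)
1/(T(7 - 2*5, 296) + n) = 1/((-186 + (7 - 2*5) + 296) + 2558/40805) = 1/((-186 + (7 - 10) + 296) + 2558/40805) = 1/((-186 - 3 + 296) + 2558/40805) = 1/(107 + 2558/40805) = 1/(4368693/40805) = 40805/4368693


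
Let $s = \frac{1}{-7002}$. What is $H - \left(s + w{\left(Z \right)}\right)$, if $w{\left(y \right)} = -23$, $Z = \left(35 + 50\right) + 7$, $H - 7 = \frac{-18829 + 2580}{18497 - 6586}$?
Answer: $\frac{2388261073}{83400822} \approx 28.636$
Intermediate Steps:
$H = \frac{67128}{11911}$ ($H = 7 + \frac{-18829 + 2580}{18497 - 6586} = 7 - \frac{16249}{11911} = \frac{67128}{11911} \approx 5.6358$)
$Z = 92$ ($Z = 85 + 7 = 92$)
$s = - \frac{1}{7002} \approx -0.00014282$
$H - \left(s + w{\left(Z \right)}\right) = \frac{67128}{11911} - \left(- \frac{1}{7002} - 23\right) = \frac{67128}{11911} - - \frac{161047}{7002} = \frac{67128}{11911} + \frac{161047}{7002} = \frac{2388261073}{83400822}$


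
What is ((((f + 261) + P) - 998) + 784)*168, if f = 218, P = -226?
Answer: 6552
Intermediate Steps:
((((f + 261) + P) - 998) + 784)*168 = ((((218 + 261) - 226) - 998) + 784)*168 = (((479 - 226) - 998) + 784)*168 = ((253 - 998) + 784)*168 = (-745 + 784)*168 = 39*168 = 6552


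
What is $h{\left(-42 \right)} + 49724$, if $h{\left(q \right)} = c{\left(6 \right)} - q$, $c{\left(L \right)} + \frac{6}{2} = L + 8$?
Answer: $49777$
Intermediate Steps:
$c{\left(L \right)} = 5 + L$ ($c{\left(L \right)} = -3 + \left(L + 8\right) = -3 + \left(8 + L\right) = 5 + L$)
$h{\left(q \right)} = 11 - q$ ($h{\left(q \right)} = \left(5 + 6\right) - q = 11 - q$)
$h{\left(-42 \right)} + 49724 = \left(11 - -42\right) + 49724 = \left(11 + 42\right) + 49724 = 53 + 49724 = 49777$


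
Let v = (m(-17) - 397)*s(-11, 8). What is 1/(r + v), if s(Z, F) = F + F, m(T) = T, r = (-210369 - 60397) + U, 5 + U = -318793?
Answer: -1/596188 ≈ -1.6773e-6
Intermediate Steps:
U = -318798 (U = -5 - 318793 = -318798)
r = -589564 (r = (-210369 - 60397) - 318798 = -270766 - 318798 = -589564)
s(Z, F) = 2*F
v = -6624 (v = (-17 - 397)*(2*8) = -414*16 = -6624)
1/(r + v) = 1/(-589564 - 6624) = 1/(-596188) = -1/596188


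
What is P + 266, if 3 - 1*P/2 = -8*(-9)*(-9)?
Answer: 1568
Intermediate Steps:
P = 1302 (P = 6 - 2*(-8*(-9))*(-9) = 6 - 144*(-9) = 6 - 2*(-648) = 6 + 1296 = 1302)
P + 266 = 1302 + 266 = 1568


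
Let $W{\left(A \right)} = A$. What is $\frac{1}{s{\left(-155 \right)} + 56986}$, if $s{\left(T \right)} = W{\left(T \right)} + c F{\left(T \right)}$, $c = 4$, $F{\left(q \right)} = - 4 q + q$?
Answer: $\frac{1}{58691} \approx 1.7038 \cdot 10^{-5}$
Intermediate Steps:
$F{\left(q \right)} = - 3 q$
$s{\left(T \right)} = - 11 T$ ($s{\left(T \right)} = T + 4 \left(- 3 T\right) = T - 12 T = - 11 T$)
$\frac{1}{s{\left(-155 \right)} + 56986} = \frac{1}{\left(-11\right) \left(-155\right) + 56986} = \frac{1}{1705 + 56986} = \frac{1}{58691}$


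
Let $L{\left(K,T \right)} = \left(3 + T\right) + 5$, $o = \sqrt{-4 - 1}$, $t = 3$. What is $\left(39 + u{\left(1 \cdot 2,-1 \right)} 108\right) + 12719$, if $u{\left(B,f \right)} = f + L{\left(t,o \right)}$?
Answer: $13514 + 108 i \sqrt{5} \approx 13514.0 + 241.5 i$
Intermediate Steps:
$o = i \sqrt{5}$ ($o = \sqrt{-5} = i \sqrt{5} \approx 2.2361 i$)
$L{\left(K,T \right)} = 8 + T$
$u{\left(B,f \right)} = 8 + f + i \sqrt{5}$ ($u{\left(B,f \right)} = f + \left(8 + i \sqrt{5}\right) = 8 + f + i \sqrt{5}$)
$\left(39 + u{\left(1 \cdot 2,-1 \right)} 108\right) + 12719 = \left(39 + \left(8 - 1 + i \sqrt{5}\right) 108\right) + 12719 = \left(39 + \left(7 + i \sqrt{5}\right) 108\right) + 12719 = \left(39 + \left(756 + 108 i \sqrt{5}\right)\right) + 12719 = \left(795 + 108 i \sqrt{5}\right) + 12719 = 13514 + 108 i \sqrt{5}$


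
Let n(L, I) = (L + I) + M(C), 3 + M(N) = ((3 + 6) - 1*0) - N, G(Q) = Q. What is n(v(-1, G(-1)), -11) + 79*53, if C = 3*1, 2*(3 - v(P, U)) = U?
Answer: 8365/2 ≈ 4182.5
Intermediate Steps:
v(P, U) = 3 - U/2
C = 3
M(N) = 6 - N (M(N) = -3 + (((3 + 6) - 1*0) - N) = -3 + ((9 + 0) - N) = -3 + (9 - N) = 6 - N)
n(L, I) = 3 + I + L (n(L, I) = (L + I) + (6 - 1*3) = (I + L) + (6 - 3) = (I + L) + 3 = 3 + I + L)
n(v(-1, G(-1)), -11) + 79*53 = (3 - 11 + (3 - 1/2*(-1))) + 79*53 = (3 - 11 + (3 + 1/2)) + 4187 = (3 - 11 + 7/2) + 4187 = -9/2 + 4187 = 8365/2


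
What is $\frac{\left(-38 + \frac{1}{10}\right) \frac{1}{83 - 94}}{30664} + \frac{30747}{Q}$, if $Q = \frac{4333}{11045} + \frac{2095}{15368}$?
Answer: $\frac{17603835926999635201}{302658895639760} \approx 58164.0$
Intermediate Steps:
$Q = \frac{89728819}{169739560}$ ($Q = 4333 \cdot \frac{1}{11045} + 2095 \cdot \frac{1}{15368} = \frac{4333}{11045} + \frac{2095}{15368} = \frac{89728819}{169739560} \approx 0.52863$)
$\frac{\left(-38 + \frac{1}{10}\right) \frac{1}{83 - 94}}{30664} + \frac{30747}{Q} = \frac{\left(-38 + \frac{1}{10}\right) \frac{1}{83 - 94}}{30664} + \frac{30747}{\frac{89728819}{169739560}} = \frac{-38 + \frac{1}{10}}{-11} \cdot \frac{1}{30664} + 30747 \cdot \frac{169739560}{89728819} = \left(- \frac{379}{10}\right) \left(- \frac{1}{11}\right) \frac{1}{30664} + \frac{5218982251320}{89728819} = \frac{379}{110} \cdot \frac{1}{30664} + \frac{5218982251320}{89728819} = \frac{379}{3373040} + \frac{5218982251320}{89728819} = \frac{17603835926999635201}{302658895639760}$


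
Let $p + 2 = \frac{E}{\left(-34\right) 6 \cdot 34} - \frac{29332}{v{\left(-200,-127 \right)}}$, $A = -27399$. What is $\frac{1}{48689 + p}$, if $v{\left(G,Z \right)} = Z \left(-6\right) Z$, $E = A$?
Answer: $\frac{111870744}{5447126739391} \approx 2.0538 \cdot 10^{-5}$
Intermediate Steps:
$E = -27399$
$v{\left(G,Z \right)} = - 6 Z^{2}$ ($v{\left(G,Z \right)} = - 6 Z Z = - 6 Z^{2}$)
$p = \frac{252084775}{111870744}$ ($p = -2 - \left(- \frac{14666}{48387} - \frac{9133}{2312}\right) = -2 - - \frac{475826263}{111870744} = -2 + \left(\frac{9133}{2312} + \frac{14666}{48387}\right) = -2 + \frac{475826263}{111870744} = \frac{252084775}{111870744} \approx 2.2534$)
$\frac{1}{48689 + p} = \frac{1}{48689 + \frac{252084775}{111870744}} = \frac{1}{\frac{5447126739391}{111870744}} = \frac{111870744}{5447126739391}$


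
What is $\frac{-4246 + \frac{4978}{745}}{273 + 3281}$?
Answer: $- \frac{1579146}{1323865} \approx -1.1928$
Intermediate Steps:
$\frac{-4246 + \frac{4978}{745}}{273 + 3281} = \frac{-4246 + 4978 \cdot \frac{1}{745}}{3554} = \left(-4246 + \frac{4978}{745}\right) \frac{1}{3554} = \left(- \frac{3158292}{745}\right) \frac{1}{3554} = - \frac{1579146}{1323865}$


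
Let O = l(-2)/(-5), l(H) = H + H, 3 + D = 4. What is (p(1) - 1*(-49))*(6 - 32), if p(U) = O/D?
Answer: -6474/5 ≈ -1294.8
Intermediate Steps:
D = 1 (D = -3 + 4 = 1)
l(H) = 2*H
O = ⅘ (O = (2*(-2))/(-5) = -4*(-⅕) = ⅘ ≈ 0.80000)
p(U) = ⅘ (p(U) = (⅘)/1 = (⅘)*1 = ⅘)
(p(1) - 1*(-49))*(6 - 32) = (⅘ - 1*(-49))*(6 - 32) = (⅘ + 49)*(-26) = (249/5)*(-26) = -6474/5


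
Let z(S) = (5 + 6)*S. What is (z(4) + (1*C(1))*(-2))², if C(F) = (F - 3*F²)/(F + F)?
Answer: 2116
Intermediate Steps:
z(S) = 11*S
C(F) = (F - 3*F²)/(2*F) (C(F) = (F - 3*F²)/((2*F)) = (F - 3*F²)*(1/(2*F)) = (F - 3*F²)/(2*F))
(z(4) + (1*C(1))*(-2))² = (11*4 + (1*(½ - 3/2*1))*(-2))² = (44 + (1*(½ - 3/2))*(-2))² = (44 + (1*(-1))*(-2))² = (44 - 1*(-2))² = (44 + 2)² = 46² = 2116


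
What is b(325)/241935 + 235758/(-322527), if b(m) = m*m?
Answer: -1531413157/5202037983 ≈ -0.29439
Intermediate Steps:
b(m) = m**2
b(325)/241935 + 235758/(-322527) = 325**2/241935 + 235758/(-322527) = 105625*(1/241935) + 235758*(-1/322527) = 21125/48387 - 78586/107509 = -1531413157/5202037983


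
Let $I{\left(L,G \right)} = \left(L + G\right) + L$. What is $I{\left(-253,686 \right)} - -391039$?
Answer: $391219$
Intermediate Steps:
$I{\left(L,G \right)} = G + 2 L$ ($I{\left(L,G \right)} = \left(G + L\right) + L = G + 2 L$)
$I{\left(-253,686 \right)} - -391039 = \left(686 + 2 \left(-253\right)\right) - -391039 = \left(686 - 506\right) + 391039 = 180 + 391039 = 391219$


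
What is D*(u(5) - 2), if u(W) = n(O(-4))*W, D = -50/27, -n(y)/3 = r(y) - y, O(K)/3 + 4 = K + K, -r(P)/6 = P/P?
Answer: 22600/27 ≈ 837.04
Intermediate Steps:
r(P) = -6 (r(P) = -6*P/P = -6*1 = -6)
O(K) = -12 + 6*K (O(K) = -12 + 3*(K + K) = -12 + 3*(2*K) = -12 + 6*K)
n(y) = 18 + 3*y (n(y) = -3*(-6 - y) = 18 + 3*y)
D = -50/27 (D = -50*1/27 = -50/27 ≈ -1.8519)
u(W) = -90*W (u(W) = (18 + 3*(-12 + 6*(-4)))*W = (18 + 3*(-12 - 24))*W = (18 + 3*(-36))*W = (18 - 108)*W = -90*W)
D*(u(5) - 2) = -50*(-90*5 - 2)/27 = -50*(-450 - 2)/27 = -50/27*(-452) = 22600/27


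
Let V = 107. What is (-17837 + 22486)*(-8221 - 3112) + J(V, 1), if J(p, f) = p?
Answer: -52687010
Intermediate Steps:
(-17837 + 22486)*(-8221 - 3112) + J(V, 1) = (-17837 + 22486)*(-8221 - 3112) + 107 = 4649*(-11333) + 107 = -52687117 + 107 = -52687010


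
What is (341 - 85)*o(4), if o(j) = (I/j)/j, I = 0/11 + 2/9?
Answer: 32/9 ≈ 3.5556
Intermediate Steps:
I = 2/9 (I = 0*(1/11) + 2*(⅑) = 0 + 2/9 = 2/9 ≈ 0.22222)
o(j) = 2/(9*j²) (o(j) = (2/(9*j))/j = 2/(9*j²))
(341 - 85)*o(4) = (341 - 85)*((2/9)/4²) = 256*((2/9)*(1/16)) = 256*(1/72) = 32/9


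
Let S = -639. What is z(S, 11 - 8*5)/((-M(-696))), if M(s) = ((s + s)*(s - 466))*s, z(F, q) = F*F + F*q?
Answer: 11857/31271744 ≈ 0.00037916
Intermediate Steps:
z(F, q) = F² + F*q
M(s) = 2*s²*(-466 + s) (M(s) = ((2*s)*(-466 + s))*s = (2*s*(-466 + s))*s = 2*s²*(-466 + s))
z(S, 11 - 8*5)/((-M(-696))) = (-639*(-639 + (11 - 8*5)))/((-2*(-696)²*(-466 - 696))) = (-639*(-639 + (11 - 40)))/((-2*484416*(-1162))) = (-639*(-639 - 29))/((-1*(-1125782784))) = -639*(-668)/1125782784 = 426852*(1/1125782784) = 11857/31271744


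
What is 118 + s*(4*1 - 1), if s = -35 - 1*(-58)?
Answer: 187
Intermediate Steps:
s = 23 (s = -35 + 58 = 23)
118 + s*(4*1 - 1) = 118 + 23*(4*1 - 1) = 118 + 23*(4 - 1) = 118 + 23*3 = 118 + 69 = 187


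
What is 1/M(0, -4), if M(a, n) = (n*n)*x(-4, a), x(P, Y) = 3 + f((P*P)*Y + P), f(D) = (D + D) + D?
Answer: -1/144 ≈ -0.0069444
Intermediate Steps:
f(D) = 3*D (f(D) = 2*D + D = 3*D)
x(P, Y) = 3 + 3*P + 3*Y*P² (x(P, Y) = 3 + 3*((P*P)*Y + P) = 3 + 3*(P²*Y + P) = 3 + 3*(Y*P² + P) = 3 + 3*(P + Y*P²) = 3 + (3*P + 3*Y*P²) = 3 + 3*P + 3*Y*P²)
M(a, n) = n²*(-9 + 48*a) (M(a, n) = (n*n)*(3 + 3*(-4)*(1 - 4*a)) = n²*(3 + (-12 + 48*a)) = n²*(-9 + 48*a))
1/M(0, -4) = 1/((-4)²*(-9 + 48*0)) = 1/(16*(-9 + 0)) = 1/(16*(-9)) = 1/(-144) = -1/144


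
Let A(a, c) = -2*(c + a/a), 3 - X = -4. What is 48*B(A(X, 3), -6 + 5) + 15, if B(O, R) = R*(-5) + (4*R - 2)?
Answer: -33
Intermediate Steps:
X = 7 (X = 3 - 1*(-4) = 3 + 4 = 7)
A(a, c) = -2 - 2*c (A(a, c) = -2*(c + 1) = -2*(1 + c) = -2 - 2*c)
B(O, R) = -2 - R (B(O, R) = -5*R + (-2 + 4*R) = -2 - R)
48*B(A(X, 3), -6 + 5) + 15 = 48*(-2 - (-6 + 5)) + 15 = 48*(-2 - 1*(-1)) + 15 = 48*(-2 + 1) + 15 = 48*(-1) + 15 = -48 + 15 = -33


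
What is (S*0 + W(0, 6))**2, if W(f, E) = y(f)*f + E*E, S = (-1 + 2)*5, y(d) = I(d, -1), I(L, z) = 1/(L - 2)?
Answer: 1296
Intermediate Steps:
I(L, z) = 1/(-2 + L)
y(d) = 1/(-2 + d)
S = 5 (S = 1*5 = 5)
W(f, E) = E**2 + f/(-2 + f) (W(f, E) = f/(-2 + f) + E*E = f/(-2 + f) + E**2 = E**2 + f/(-2 + f))
(S*0 + W(0, 6))**2 = (5*0 + (0 + 6**2*(-2 + 0))/(-2 + 0))**2 = (0 + (0 + 36*(-2))/(-2))**2 = (0 - (0 - 72)/2)**2 = (0 - 1/2*(-72))**2 = (0 + 36)**2 = 36**2 = 1296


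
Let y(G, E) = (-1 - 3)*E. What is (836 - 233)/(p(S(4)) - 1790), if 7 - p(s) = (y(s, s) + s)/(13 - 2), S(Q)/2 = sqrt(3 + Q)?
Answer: -130093029/384669517 - 39798*sqrt(7)/384669517 ≈ -0.33847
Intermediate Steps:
S(Q) = 2*sqrt(3 + Q)
y(G, E) = -4*E
p(s) = 7 + 3*s/11 (p(s) = 7 - (-4*s + s)/(13 - 2) = 7 - (-3*s)/11 = 7 - (-3)*s/11 = 7 + 3*s/11)
(836 - 233)/(p(S(4)) - 1790) = (836 - 233)/((7 + 3*(2*sqrt(3 + 4))/11) - 1790) = 603/((7 + 3*(2*sqrt(7))/11) - 1790) = 603/((7 + 6*sqrt(7)/11) - 1790) = 603/(-1783 + 6*sqrt(7)/11)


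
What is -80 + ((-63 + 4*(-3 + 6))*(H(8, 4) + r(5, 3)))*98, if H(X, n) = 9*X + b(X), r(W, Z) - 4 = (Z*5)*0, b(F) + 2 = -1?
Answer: -364934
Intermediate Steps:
b(F) = -3 (b(F) = -2 - 1 = -3)
r(W, Z) = 4 (r(W, Z) = 4 + (Z*5)*0 = 4 + (5*Z)*0 = 4 + 0 = 4)
H(X, n) = -3 + 9*X (H(X, n) = 9*X - 3 = -3 + 9*X)
-80 + ((-63 + 4*(-3 + 6))*(H(8, 4) + r(5, 3)))*98 = -80 + ((-63 + 4*(-3 + 6))*((-3 + 9*8) + 4))*98 = -80 + ((-63 + 4*3)*((-3 + 72) + 4))*98 = -80 + ((-63 + 12)*(69 + 4))*98 = -80 - 51*73*98 = -80 - 3723*98 = -80 - 364854 = -364934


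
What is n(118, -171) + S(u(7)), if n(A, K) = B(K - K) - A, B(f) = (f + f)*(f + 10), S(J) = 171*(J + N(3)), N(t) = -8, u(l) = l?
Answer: -289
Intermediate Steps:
S(J) = -1368 + 171*J (S(J) = 171*(J - 8) = 171*(-8 + J) = -1368 + 171*J)
B(f) = 2*f*(10 + f) (B(f) = (2*f)*(10 + f) = 2*f*(10 + f))
n(A, K) = -A (n(A, K) = 2*(K - K)*(10 + (K - K)) - A = 2*0*(10 + 0) - A = 2*0*10 - A = 0 - A = -A)
n(118, -171) + S(u(7)) = -1*118 + (-1368 + 171*7) = -118 + (-1368 + 1197) = -118 - 171 = -289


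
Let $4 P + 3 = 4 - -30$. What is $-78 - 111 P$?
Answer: $- \frac{3753}{4} \approx -938.25$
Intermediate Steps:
$P = \frac{31}{4}$ ($P = - \frac{3}{4} + \frac{4 - -30}{4} = - \frac{3}{4} + \frac{4 + 30}{4} = - \frac{3}{4} + \frac{1}{4} \cdot 34 = - \frac{3}{4} + \frac{17}{2} = \frac{31}{4} \approx 7.75$)
$-78 - 111 P = -78 - \frac{3441}{4} = - \frac{3753}{4}$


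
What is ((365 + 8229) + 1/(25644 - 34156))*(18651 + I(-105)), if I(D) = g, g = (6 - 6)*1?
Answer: 1364360320677/8512 ≈ 1.6029e+8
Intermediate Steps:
g = 0 (g = 0*1 = 0)
I(D) = 0
((365 + 8229) + 1/(25644 - 34156))*(18651 + I(-105)) = ((365 + 8229) + 1/(25644 - 34156))*(18651 + 0) = (8594 + 1/(-8512))*18651 = (8594 - 1/8512)*18651 = (73152127/8512)*18651 = 1364360320677/8512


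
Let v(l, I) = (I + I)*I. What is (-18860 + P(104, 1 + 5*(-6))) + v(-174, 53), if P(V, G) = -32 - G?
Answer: -13245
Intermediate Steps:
v(l, I) = 2*I² (v(l, I) = (2*I)*I = 2*I²)
(-18860 + P(104, 1 + 5*(-6))) + v(-174, 53) = (-18860 + (-32 - (1 + 5*(-6)))) + 2*53² = (-18860 + (-32 - (1 - 30))) + 2*2809 = (-18860 + (-32 - 1*(-29))) + 5618 = (-18860 + (-32 + 29)) + 5618 = (-18860 - 3) + 5618 = -18863 + 5618 = -13245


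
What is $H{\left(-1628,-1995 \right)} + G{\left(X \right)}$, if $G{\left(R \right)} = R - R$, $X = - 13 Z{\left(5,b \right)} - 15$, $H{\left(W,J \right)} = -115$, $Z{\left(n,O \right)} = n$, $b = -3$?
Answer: $-115$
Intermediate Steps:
$X = -80$ ($X = \left(-13\right) 5 - 15 = -65 - 15 = -80$)
$G{\left(R \right)} = 0$
$H{\left(-1628,-1995 \right)} + G{\left(X \right)} = -115 + 0 = -115$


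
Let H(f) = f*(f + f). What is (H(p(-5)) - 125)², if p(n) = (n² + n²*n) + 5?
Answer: 321305625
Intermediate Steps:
p(n) = 5 + n² + n³ (p(n) = (n² + n³) + 5 = 5 + n² + n³)
H(f) = 2*f² (H(f) = f*(2*f) = 2*f²)
(H(p(-5)) - 125)² = (2*(5 + (-5)² + (-5)³)² - 125)² = (2*(5 + 25 - 125)² - 125)² = (2*(-95)² - 125)² = (2*9025 - 125)² = (18050 - 125)² = 17925² = 321305625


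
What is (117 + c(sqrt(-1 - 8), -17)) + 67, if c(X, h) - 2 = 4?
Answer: 190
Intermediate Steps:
c(X, h) = 6 (c(X, h) = 2 + 4 = 6)
(117 + c(sqrt(-1 - 8), -17)) + 67 = (117 + 6) + 67 = 123 + 67 = 190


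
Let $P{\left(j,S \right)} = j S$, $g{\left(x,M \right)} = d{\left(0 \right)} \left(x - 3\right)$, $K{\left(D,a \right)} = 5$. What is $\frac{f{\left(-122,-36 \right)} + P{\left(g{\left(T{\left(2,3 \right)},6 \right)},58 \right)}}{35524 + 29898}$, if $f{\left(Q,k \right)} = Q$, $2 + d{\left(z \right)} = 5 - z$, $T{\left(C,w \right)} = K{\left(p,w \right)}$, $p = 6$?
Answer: $\frac{113}{32711} \approx 0.0034545$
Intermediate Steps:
$T{\left(C,w \right)} = 5$
$d{\left(z \right)} = 3 - z$ ($d{\left(z \right)} = -2 - \left(-5 + z\right) = 3 - z$)
$g{\left(x,M \right)} = -9 + 3 x$ ($g{\left(x,M \right)} = \left(3 - 0\right) \left(x - 3\right) = \left(3 + 0\right) \left(-3 + x\right) = 3 \left(-3 + x\right) = -9 + 3 x$)
$P{\left(j,S \right)} = S j$
$\frac{f{\left(-122,-36 \right)} + P{\left(g{\left(T{\left(2,3 \right)},6 \right)},58 \right)}}{35524 + 29898} = \frac{-122 + 58 \left(-9 + 3 \cdot 5\right)}{35524 + 29898} = \frac{-122 + 58 \left(-9 + 15\right)}{65422} = \left(-122 + 58 \cdot 6\right) \frac{1}{65422} = \left(-122 + 348\right) \frac{1}{65422} = 226 \cdot \frac{1}{65422} = \frac{113}{32711}$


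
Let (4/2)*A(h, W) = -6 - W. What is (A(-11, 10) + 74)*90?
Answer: 5940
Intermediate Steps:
A(h, W) = -3 - W/2 (A(h, W) = (-6 - W)/2 = -3 - W/2)
(A(-11, 10) + 74)*90 = ((-3 - 1/2*10) + 74)*90 = ((-3 - 5) + 74)*90 = (-8 + 74)*90 = 66*90 = 5940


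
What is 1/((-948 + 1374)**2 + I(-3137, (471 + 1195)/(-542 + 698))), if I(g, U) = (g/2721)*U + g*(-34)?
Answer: 212238/61150370771 ≈ 3.4708e-6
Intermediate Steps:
I(g, U) = -34*g + U*g/2721 (I(g, U) = (g*(1/2721))*U - 34*g = (g/2721)*U - 34*g = U*g/2721 - 34*g = -34*g + U*g/2721)
1/((-948 + 1374)**2 + I(-3137, (471 + 1195)/(-542 + 698))) = 1/((-948 + 1374)**2 + (1/2721)*(-3137)*(-92514 + (471 + 1195)/(-542 + 698))) = 1/(426**2 + (1/2721)*(-3137)*(-92514 + 1666/156)) = 1/(181476 + (1/2721)*(-3137)*(-92514 + 1666*(1/156))) = 1/(181476 + (1/2721)*(-3137)*(-92514 + 833/78)) = 1/(181476 + (1/2721)*(-3137)*(-7215259/78)) = 1/(181476 + 22634267483/212238) = 1/(61150370771/212238) = 212238/61150370771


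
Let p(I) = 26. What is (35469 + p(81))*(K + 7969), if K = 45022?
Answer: 1880915545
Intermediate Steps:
(35469 + p(81))*(K + 7969) = (35469 + 26)*(45022 + 7969) = 35495*52991 = 1880915545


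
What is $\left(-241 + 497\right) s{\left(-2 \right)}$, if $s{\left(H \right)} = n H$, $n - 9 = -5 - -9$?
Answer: $-6656$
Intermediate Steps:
$n = 13$ ($n = 9 - -4 = 9 + \left(-5 + 9\right) = 9 + 4 = 13$)
$s{\left(H \right)} = 13 H$
$\left(-241 + 497\right) s{\left(-2 \right)} = \left(-241 + 497\right) 13 \left(-2\right) = 256 \left(-26\right) = -6656$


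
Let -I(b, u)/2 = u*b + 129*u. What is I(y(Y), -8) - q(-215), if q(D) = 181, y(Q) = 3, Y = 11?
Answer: 1931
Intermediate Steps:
I(b, u) = -258*u - 2*b*u (I(b, u) = -2*(u*b + 129*u) = -2*(b*u + 129*u) = -2*(129*u + b*u) = -258*u - 2*b*u)
I(y(Y), -8) - q(-215) = -2*(-8)*(129 + 3) - 1*181 = -2*(-8)*132 - 181 = 2112 - 181 = 1931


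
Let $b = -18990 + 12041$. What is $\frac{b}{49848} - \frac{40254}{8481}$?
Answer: $- \frac{688505287}{140920296} \approx -4.8858$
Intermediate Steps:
$b = -6949$
$\frac{b}{49848} - \frac{40254}{8481} = - \frac{6949}{49848} - \frac{40254}{8481} = \left(-6949\right) \frac{1}{49848} - \frac{13418}{2827} = - \frac{6949}{49848} - \frac{13418}{2827} = - \frac{688505287}{140920296}$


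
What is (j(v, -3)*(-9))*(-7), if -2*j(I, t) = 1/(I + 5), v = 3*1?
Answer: -63/16 ≈ -3.9375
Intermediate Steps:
v = 3
j(I, t) = -1/(2*(5 + I)) (j(I, t) = -1/(2*(I + 5)) = -1/(2*(5 + I)))
(j(v, -3)*(-9))*(-7) = (-1/(10 + 2*3)*(-9))*(-7) = (-1/(10 + 6)*(-9))*(-7) = (-1/16*(-9))*(-7) = (-1*1/16*(-9))*(-7) = -1/16*(-9)*(-7) = (9/16)*(-7) = -63/16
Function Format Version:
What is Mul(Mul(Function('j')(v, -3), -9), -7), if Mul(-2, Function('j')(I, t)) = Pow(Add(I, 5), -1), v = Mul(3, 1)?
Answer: Rational(-63, 16) ≈ -3.9375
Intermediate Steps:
v = 3
Function('j')(I, t) = Mul(Rational(-1, 2), Pow(Add(5, I), -1)) (Function('j')(I, t) = Mul(Rational(-1, 2), Pow(Add(I, 5), -1)) = Mul(Rational(-1, 2), Pow(Add(5, I), -1)))
Mul(Mul(Function('j')(v, -3), -9), -7) = Mul(Mul(Mul(-1, Pow(Add(10, Mul(2, 3)), -1)), -9), -7) = Mul(Mul(Mul(-1, Pow(Add(10, 6), -1)), -9), -7) = Mul(Mul(Mul(-1, Pow(16, -1)), -9), -7) = Mul(Mul(Mul(-1, Rational(1, 16)), -9), -7) = Mul(Mul(Rational(-1, 16), -9), -7) = Mul(Rational(9, 16), -7) = Rational(-63, 16)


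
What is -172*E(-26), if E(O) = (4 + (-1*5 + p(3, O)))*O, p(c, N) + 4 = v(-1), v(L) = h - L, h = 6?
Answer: 8944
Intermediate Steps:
v(L) = 6 - L
p(c, N) = 3 (p(c, N) = -4 + (6 - 1*(-1)) = -4 + (6 + 1) = -4 + 7 = 3)
E(O) = 2*O (E(O) = (4 + (-1*5 + 3))*O = (4 + (-5 + 3))*O = (4 - 2)*O = 2*O)
-172*E(-26) = -344*(-26) = -172*(-52) = 8944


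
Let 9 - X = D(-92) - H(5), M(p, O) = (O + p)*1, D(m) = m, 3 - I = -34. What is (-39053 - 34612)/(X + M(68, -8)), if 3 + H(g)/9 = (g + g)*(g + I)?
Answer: -73665/3914 ≈ -18.821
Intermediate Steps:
I = 37 (I = 3 - 1*(-34) = 3 + 34 = 37)
H(g) = -27 + 18*g*(37 + g) (H(g) = -27 + 9*((g + g)*(g + 37)) = -27 + 9*((2*g)*(37 + g)) = -27 + 9*(2*g*(37 + g)) = -27 + 18*g*(37 + g))
M(p, O) = O + p
X = 3854 (X = 9 - (-92 - (-27 + 18*5**2 + 666*5)) = 9 - (-92 - (-27 + 18*25 + 3330)) = 9 - (-92 - (-27 + 450 + 3330)) = 9 - (-92 - 1*3753) = 9 - (-92 - 3753) = 9 - 1*(-3845) = 9 + 3845 = 3854)
(-39053 - 34612)/(X + M(68, -8)) = (-39053 - 34612)/(3854 + (-8 + 68)) = -73665/(3854 + 60) = -73665/3914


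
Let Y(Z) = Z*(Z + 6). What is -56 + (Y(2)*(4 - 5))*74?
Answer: -1240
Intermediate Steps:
Y(Z) = Z*(6 + Z)
-56 + (Y(2)*(4 - 5))*74 = -56 + ((2*(6 + 2))*(4 - 5))*74 = -56 + ((2*8)*(-1))*74 = -56 + (16*(-1))*74 = -56 - 16*74 = -56 - 1184 = -1240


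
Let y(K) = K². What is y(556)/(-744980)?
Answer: -77284/186245 ≈ -0.41496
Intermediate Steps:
y(556)/(-744980) = 556²/(-744980) = 309136*(-1/744980) = -77284/186245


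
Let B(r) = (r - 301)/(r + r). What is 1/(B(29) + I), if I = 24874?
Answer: 29/721210 ≈ 4.0210e-5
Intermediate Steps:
B(r) = (-301 + r)/(2*r) (B(r) = (-301 + r)/((2*r)) = (-301 + r)*(1/(2*r)) = (-301 + r)/(2*r))
1/(B(29) + I) = 1/((½)*(-301 + 29)/29 + 24874) = 1/((½)*(1/29)*(-272) + 24874) = 1/(-136/29 + 24874) = 1/(721210/29) = 29/721210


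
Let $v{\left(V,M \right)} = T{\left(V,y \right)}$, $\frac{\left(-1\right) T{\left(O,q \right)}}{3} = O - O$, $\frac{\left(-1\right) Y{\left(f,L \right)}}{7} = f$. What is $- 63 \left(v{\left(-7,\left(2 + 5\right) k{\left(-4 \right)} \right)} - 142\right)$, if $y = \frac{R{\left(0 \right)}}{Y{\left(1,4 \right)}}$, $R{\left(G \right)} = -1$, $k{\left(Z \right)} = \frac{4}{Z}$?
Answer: $8946$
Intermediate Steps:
$Y{\left(f,L \right)} = - 7 f$
$y = \frac{1}{7}$ ($y = - \frac{1}{\left(-7\right) 1} = - \frac{1}{-7} = \left(-1\right) \left(- \frac{1}{7}\right) = \frac{1}{7} \approx 0.14286$)
$T{\left(O,q \right)} = 0$ ($T{\left(O,q \right)} = - 3 \left(O - O\right) = \left(-3\right) 0 = 0$)
$v{\left(V,M \right)} = 0$
$- 63 \left(v{\left(-7,\left(2 + 5\right) k{\left(-4 \right)} \right)} - 142\right) = - 63 \left(0 - 142\right) = \left(-63\right) \left(-142\right) = 8946$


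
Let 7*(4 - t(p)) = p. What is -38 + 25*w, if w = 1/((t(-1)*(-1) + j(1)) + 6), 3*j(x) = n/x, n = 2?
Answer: -1489/53 ≈ -28.094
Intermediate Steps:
t(p) = 4 - p/7
j(x) = 2/(3*x) (j(x) = (2/x)/3 = 2/(3*x))
w = 21/53 (w = 1/(((4 - ⅐*(-1))*(-1) + (⅔)/1) + 6) = 1/(((4 + ⅐)*(-1) + (⅔)*1) + 6) = 1/(((29/7)*(-1) + ⅔) + 6) = 1/((-29/7 + ⅔) + 6) = 1/(-73/21 + 6) = 1/(53/21) = 21/53 ≈ 0.39623)
-38 + 25*w = -38 + 25*(21/53) = -38 + 525/53 = -1489/53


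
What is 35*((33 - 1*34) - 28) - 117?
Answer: -1132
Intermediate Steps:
35*((33 - 1*34) - 28) - 117 = 35*((33 - 34) - 28) - 117 = 35*(-1 - 28) - 117 = 35*(-29) - 117 = -1015 - 117 = -1132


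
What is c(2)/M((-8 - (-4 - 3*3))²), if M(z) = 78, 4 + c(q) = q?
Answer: -1/39 ≈ -0.025641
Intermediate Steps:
c(q) = -4 + q
c(2)/M((-8 - (-4 - 3*3))²) = (-4 + 2)/78 = -2*1/78 = -1/39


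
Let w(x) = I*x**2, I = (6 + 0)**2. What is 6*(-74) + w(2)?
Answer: -300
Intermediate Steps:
I = 36 (I = 6**2 = 36)
w(x) = 36*x**2
6*(-74) + w(2) = 6*(-74) + 36*2**2 = -444 + 36*4 = -444 + 144 = -300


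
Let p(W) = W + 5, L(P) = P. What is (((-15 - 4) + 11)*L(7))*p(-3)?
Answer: -112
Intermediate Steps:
p(W) = 5 + W
(((-15 - 4) + 11)*L(7))*p(-3) = (((-15 - 4) + 11)*7)*(5 - 3) = ((-19 + 11)*7)*2 = -8*7*2 = -56*2 = -112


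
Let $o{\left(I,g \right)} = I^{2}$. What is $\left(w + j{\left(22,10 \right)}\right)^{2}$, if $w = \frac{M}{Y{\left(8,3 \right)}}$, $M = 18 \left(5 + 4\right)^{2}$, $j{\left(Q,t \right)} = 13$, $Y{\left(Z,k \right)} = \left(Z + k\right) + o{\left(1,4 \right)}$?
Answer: $\frac{72361}{4} \approx 18090.0$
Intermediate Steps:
$Y{\left(Z,k \right)} = 1 + Z + k$ ($Y{\left(Z,k \right)} = \left(Z + k\right) + 1^{2} = \left(Z + k\right) + 1 = 1 + Z + k$)
$M = 1458$ ($M = 18 \cdot 9^{2} = 18 \cdot 81 = 1458$)
$w = \frac{243}{2}$ ($w = \frac{1458}{1 + 8 + 3} = \frac{1458}{12} = 1458 \cdot \frac{1}{12} = \frac{243}{2} \approx 121.5$)
$\left(w + j{\left(22,10 \right)}\right)^{2} = \left(\frac{243}{2} + 13\right)^{2} = \left(\frac{269}{2}\right)^{2} = \frac{72361}{4}$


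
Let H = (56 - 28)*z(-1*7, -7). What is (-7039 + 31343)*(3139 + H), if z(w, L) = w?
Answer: 71526672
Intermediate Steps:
H = -196 (H = (56 - 28)*(-1*7) = 28*(-7) = -196)
(-7039 + 31343)*(3139 + H) = (-7039 + 31343)*(3139 - 196) = 24304*2943 = 71526672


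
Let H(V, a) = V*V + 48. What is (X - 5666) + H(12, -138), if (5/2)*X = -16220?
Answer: -11962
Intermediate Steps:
X = -6488 (X = (2/5)*(-16220) = -6488)
H(V, a) = 48 + V**2 (H(V, a) = V**2 + 48 = 48 + V**2)
(X - 5666) + H(12, -138) = (-6488 - 5666) + (48 + 12**2) = -12154 + (48 + 144) = -12154 + 192 = -11962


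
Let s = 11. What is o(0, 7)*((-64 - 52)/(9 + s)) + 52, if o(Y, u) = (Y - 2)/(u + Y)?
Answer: 1878/35 ≈ 53.657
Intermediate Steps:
o(Y, u) = (-2 + Y)/(Y + u)
o(0, 7)*((-64 - 52)/(9 + s)) + 52 = ((-2 + 0)/(0 + 7))*((-64 - 52)/(9 + 11)) + 52 = (-2/7)*(-116/20) + 52 = ((⅐)*(-2))*(-116*1/20) + 52 = -2/7*(-29/5) + 52 = 58/35 + 52 = 1878/35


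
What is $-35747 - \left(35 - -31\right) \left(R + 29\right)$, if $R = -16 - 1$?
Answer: $-36539$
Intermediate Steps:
$R = -17$
$-35747 - \left(35 - -31\right) \left(R + 29\right) = -35747 - \left(35 - -31\right) \left(-17 + 29\right) = -35747 - \left(35 + 31\right) 12 = -35747 - 66 \cdot 12 = -35747 - 792 = -36539$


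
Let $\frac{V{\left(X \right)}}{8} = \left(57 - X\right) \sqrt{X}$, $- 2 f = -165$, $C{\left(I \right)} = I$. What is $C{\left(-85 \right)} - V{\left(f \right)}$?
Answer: $-85 + 102 \sqrt{330} \approx 1767.9$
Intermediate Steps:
$f = \frac{165}{2}$ ($f = \left(- \frac{1}{2}\right) \left(-165\right) = \frac{165}{2} \approx 82.5$)
$V{\left(X \right)} = 8 \sqrt{X} \left(57 - X\right)$ ($V{\left(X \right)} = 8 \left(57 - X\right) \sqrt{X} = 8 \sqrt{X} \left(57 - X\right)$)
$C{\left(-85 \right)} - V{\left(f \right)} = -85 - 8 \sqrt{\frac{165}{2}} \left(57 - \frac{165}{2}\right) = -85 - 8 \frac{\sqrt{330}}{2} \left(57 - \frac{165}{2}\right) = -85 - 8 \frac{\sqrt{330}}{2} \left(- \frac{51}{2}\right) = -85 - - 102 \sqrt{330} = -85 + 102 \sqrt{330}$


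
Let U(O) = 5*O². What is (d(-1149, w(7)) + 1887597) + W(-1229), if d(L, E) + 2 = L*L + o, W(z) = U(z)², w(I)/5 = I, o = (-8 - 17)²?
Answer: 57035803570446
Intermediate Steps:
o = 625 (o = (-25)² = 625)
w(I) = 5*I
W(z) = 25*z⁴ (W(z) = (5*z²)² = 25*z⁴)
d(L, E) = 623 + L² (d(L, E) = -2 + (L*L + 625) = -2 + (L² + 625) = -2 + (625 + L²) = 623 + L²)
(d(-1149, w(7)) + 1887597) + W(-1229) = ((623 + (-1149)²) + 1887597) + 25*(-1229)⁴ = ((623 + 1320201) + 1887597) + 25*2281432014481 = (1320824 + 1887597) + 57035800362025 = 3208421 + 57035800362025 = 57035803570446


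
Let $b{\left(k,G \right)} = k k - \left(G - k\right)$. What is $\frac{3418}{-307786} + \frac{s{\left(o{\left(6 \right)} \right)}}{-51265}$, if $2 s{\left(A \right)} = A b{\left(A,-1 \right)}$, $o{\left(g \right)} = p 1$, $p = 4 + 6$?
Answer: $- \frac{34604500}{1577864929} \approx -0.021931$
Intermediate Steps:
$p = 10$
$o{\left(g \right)} = 10$ ($o{\left(g \right)} = 10 \cdot 1 = 10$)
$b{\left(k,G \right)} = k + k^{2} - G$ ($b{\left(k,G \right)} = k^{2} - \left(G - k\right) = k + k^{2} - G$)
$s{\left(A \right)} = \frac{A \left(1 + A + A^{2}\right)}{2}$ ($s{\left(A \right)} = \frac{A \left(A + A^{2} - -1\right)}{2} = \frac{A \left(A + A^{2} + 1\right)}{2} = \frac{A \left(1 + A + A^{2}\right)}{2}$)
$\frac{3418}{-307786} + \frac{s{\left(o{\left(6 \right)} \right)}}{-51265} = \frac{3418}{-307786} + \frac{\frac{1}{2} \cdot 10 \left(1 + 10 + 10^{2}\right)}{-51265} = 3418 \left(- \frac{1}{307786}\right) + \frac{1}{2} \cdot 10 \left(1 + 10 + 100\right) \left(- \frac{1}{51265}\right) = - \frac{1709}{153893} + \frac{1}{2} \cdot 10 \cdot 111 \left(- \frac{1}{51265}\right) = - \frac{1709}{153893} + 555 \left(- \frac{1}{51265}\right) = - \frac{1709}{153893} - \frac{111}{10253} = - \frac{34604500}{1577864929}$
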